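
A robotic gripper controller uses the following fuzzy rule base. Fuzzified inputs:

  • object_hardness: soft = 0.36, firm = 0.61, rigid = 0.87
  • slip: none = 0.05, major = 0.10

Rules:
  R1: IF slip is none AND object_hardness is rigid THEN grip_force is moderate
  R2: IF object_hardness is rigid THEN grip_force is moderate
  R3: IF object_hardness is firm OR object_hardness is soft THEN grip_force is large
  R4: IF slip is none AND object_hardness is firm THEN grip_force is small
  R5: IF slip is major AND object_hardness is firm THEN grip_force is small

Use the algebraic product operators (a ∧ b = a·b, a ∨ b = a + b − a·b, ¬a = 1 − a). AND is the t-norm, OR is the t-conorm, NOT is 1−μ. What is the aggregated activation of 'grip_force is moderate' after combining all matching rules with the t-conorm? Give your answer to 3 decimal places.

0.876

R1: none=0.05, rigid=0.87; AND[a·b] → w = 0.0435
R2: rigid=0.87 → w = 0.8700
R3: firm=0.61, soft=0.36; OR[a + b − a·b] → w = 0.7504
R4: none=0.05, firm=0.61; AND[a·b] → w = 0.0305
R5: major=0.10, firm=0.61; AND[a·b] → w = 0.0610
Rules with consequent 'moderate': {R1, R2} → strengths 0.0435, 0.8700
Aggregate via t-conorm [a + b − a·b]: 0.8757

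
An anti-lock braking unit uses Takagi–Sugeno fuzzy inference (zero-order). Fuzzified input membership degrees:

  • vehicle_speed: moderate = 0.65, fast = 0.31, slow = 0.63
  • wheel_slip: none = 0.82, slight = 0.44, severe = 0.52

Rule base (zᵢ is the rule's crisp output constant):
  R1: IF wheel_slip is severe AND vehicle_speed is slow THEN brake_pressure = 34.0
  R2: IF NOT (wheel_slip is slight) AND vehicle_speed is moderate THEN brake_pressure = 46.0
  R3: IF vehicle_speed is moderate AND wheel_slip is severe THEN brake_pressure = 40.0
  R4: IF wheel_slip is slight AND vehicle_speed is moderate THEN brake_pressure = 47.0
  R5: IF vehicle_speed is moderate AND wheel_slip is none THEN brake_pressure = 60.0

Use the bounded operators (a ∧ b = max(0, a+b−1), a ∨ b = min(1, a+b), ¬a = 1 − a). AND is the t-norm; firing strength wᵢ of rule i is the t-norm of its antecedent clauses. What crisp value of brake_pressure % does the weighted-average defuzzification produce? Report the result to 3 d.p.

49.532

R1 (z=34.0): severe=0.52, slow=0.63; AND[max(0, a+b−1)] → w = 0.15
R2 (z=46.0): ¬slight=1−0.44=0.56, moderate=0.65; AND[max(0, a+b−1)] → w = 0.21
R3 (z=40.0): moderate=0.65, severe=0.52; AND[max(0, a+b−1)] → w = 0.17
R4 (z=47.0): slight=0.44, moderate=0.65; AND[max(0, a+b−1)] → w = 0.09
R5 (z=60.0): moderate=0.65, none=0.82; AND[max(0, a+b−1)] → w = 0.47
Weighted average = (0.15·34.0 + 0.21·46.0 + 0.17·40.0 + 0.09·47.0 + 0.47·60.0) / (0.15 + 0.21 + 0.17 + 0.09 + 0.47)
  = 53.9900 / 1.0900 = 49.532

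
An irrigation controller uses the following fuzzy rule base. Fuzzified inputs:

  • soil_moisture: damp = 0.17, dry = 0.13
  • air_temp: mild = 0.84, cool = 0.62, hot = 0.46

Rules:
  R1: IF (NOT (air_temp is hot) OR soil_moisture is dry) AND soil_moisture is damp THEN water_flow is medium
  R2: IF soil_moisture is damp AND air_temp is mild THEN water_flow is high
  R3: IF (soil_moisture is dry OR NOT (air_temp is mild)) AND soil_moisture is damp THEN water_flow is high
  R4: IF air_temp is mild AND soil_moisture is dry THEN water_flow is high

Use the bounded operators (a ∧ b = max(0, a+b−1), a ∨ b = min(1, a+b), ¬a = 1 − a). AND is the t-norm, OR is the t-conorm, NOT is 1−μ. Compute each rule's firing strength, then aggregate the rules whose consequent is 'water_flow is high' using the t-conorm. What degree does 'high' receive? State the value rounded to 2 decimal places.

R1: (¬hot=1−0.46=0.54 OR dry=0.13) = 0.67; AND[max(0, a+b−1)] with damp=0.17 → w = 0.00
R2: damp=0.17, mild=0.84; AND[max(0, a+b−1)] → w = 0.01
R3: (dry=0.13 OR ¬mild=1−0.84=0.16) = 0.29; AND[max(0, a+b−1)] with damp=0.17 → w = 0.00
R4: mild=0.84, dry=0.13; AND[max(0, a+b−1)] → w = 0.00
Rules with consequent 'high': {R2, R3, R4} → strengths 0.01, 0.00, 0.00
Aggregate via t-conorm [min(1, a+b)]: 0.01

0.01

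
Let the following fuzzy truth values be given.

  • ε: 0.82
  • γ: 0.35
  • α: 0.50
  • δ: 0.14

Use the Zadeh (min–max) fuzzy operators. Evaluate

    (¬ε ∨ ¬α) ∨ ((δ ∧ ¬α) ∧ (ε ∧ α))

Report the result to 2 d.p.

0.50

¬ε = 1 − 0.82 = 0.18
¬α = 1 − 0.50 = 0.50
¬ε ∨ ¬α = max(a, b) on (0.18, 0.50) = 0.50
¬α = 1 − 0.50 = 0.50
δ ∧ ¬α = min(a, b) on (0.14, 0.50) = 0.14
ε ∧ α = min(a, b) on (0.82, 0.50) = 0.50
(δ ∧ ¬α) ∧ (ε ∧ α) = min(a, b) on (0.14, 0.50) = 0.14
(¬ε ∨ ¬α) ∨ ((δ ∧ ¬α) ∧ (ε ∧ α)) = max(a, b) on (0.50, 0.14) = 0.50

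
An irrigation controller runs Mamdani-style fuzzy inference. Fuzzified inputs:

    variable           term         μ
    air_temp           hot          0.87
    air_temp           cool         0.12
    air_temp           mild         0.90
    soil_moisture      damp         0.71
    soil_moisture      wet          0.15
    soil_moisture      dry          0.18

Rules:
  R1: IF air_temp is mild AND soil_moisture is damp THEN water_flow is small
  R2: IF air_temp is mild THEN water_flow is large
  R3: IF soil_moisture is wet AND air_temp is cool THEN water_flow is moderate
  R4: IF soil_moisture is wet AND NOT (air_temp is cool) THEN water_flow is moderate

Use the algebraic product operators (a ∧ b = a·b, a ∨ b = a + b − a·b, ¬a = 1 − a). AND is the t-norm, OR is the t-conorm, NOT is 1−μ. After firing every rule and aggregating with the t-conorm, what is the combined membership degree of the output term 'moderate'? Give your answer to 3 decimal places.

R1: mild=0.90, damp=0.71; AND[a·b] → w = 0.6390
R2: mild=0.90 → w = 0.9000
R3: wet=0.15, cool=0.12; AND[a·b] → w = 0.0180
R4: wet=0.15, ¬cool=1−0.12=0.88; AND[a·b] → w = 0.1320
Rules with consequent 'moderate': {R3, R4} → strengths 0.0180, 0.1320
Aggregate via t-conorm [a + b − a·b]: 0.1476

0.148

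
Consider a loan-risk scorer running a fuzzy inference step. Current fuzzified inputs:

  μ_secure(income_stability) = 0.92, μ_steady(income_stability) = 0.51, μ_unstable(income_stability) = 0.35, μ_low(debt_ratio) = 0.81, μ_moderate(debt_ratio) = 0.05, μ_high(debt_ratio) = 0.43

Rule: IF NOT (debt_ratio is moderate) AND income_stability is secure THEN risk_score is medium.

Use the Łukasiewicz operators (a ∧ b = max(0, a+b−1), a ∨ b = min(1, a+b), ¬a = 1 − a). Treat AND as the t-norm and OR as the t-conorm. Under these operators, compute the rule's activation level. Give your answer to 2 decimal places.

0.87

firing strength: ¬moderate=1−0.05=0.95, secure=0.92; AND[max(0, a+b−1)] → w = 0.87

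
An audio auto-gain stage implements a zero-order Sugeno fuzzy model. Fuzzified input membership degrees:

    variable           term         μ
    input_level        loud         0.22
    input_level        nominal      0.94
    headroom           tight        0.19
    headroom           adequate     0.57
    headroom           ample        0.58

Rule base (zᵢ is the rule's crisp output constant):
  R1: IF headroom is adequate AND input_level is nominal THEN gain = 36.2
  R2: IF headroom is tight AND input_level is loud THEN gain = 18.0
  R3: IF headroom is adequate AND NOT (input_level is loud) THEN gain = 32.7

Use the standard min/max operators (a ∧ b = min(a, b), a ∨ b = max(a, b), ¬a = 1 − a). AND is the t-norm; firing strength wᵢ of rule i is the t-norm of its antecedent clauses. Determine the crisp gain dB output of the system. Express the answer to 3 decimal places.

R1 (z=36.2): adequate=0.57, nominal=0.94; AND[min(a, b)] → w = 0.57
R2 (z=18.0): tight=0.19, loud=0.22; AND[min(a, b)] → w = 0.19
R3 (z=32.7): adequate=0.57, ¬loud=1−0.22=0.78; AND[min(a, b)] → w = 0.57
Weighted average = (0.57·36.2 + 0.19·18.0 + 0.57·32.7) / (0.57 + 0.19 + 0.57)
  = 42.6930 / 1.3300 = 32.100

32.100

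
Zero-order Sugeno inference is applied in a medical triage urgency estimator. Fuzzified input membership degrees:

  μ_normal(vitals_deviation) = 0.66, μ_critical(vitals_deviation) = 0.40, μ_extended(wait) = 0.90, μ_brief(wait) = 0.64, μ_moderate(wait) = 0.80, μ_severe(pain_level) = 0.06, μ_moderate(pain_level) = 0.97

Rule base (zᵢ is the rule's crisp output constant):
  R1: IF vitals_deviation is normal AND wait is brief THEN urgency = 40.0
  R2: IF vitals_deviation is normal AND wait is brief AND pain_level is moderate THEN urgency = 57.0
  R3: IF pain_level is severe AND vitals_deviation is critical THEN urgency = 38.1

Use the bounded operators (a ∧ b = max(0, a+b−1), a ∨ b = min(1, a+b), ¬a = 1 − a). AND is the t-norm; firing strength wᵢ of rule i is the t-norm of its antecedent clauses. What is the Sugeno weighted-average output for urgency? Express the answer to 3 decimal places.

R1 (z=40.0): normal=0.66, brief=0.64; AND[max(0, a+b−1)] → w = 0.30
R2 (z=57.0): normal=0.66, brief=0.64, moderate=0.97; AND[max(0, a+b−1)] → w = 0.27
R3 (z=38.1): severe=0.06, critical=0.40; AND[max(0, a+b−1)] → w = 0.00
Weighted average = (0.30·40.0 + 0.27·57.0 + 0.00·38.1) / (0.30 + 0.27 + 0.00)
  = 27.3900 / 0.5700 = 48.053

48.053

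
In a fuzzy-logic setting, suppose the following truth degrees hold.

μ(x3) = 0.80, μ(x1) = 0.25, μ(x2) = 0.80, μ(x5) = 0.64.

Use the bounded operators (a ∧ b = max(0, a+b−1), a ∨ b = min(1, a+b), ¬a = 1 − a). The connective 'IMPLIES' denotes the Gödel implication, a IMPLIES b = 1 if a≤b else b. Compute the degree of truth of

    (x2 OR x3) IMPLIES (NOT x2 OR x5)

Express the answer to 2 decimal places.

0.84

x2 OR x3 = min(1, a+b) on (0.80, 0.80) = 1.00
NOT x2 = 1 − 0.80 = 0.20
NOT x2 OR x5 = min(1, a+b) on (0.20, 0.64) = 0.84
(x2 OR x3) IMPLIES (NOT x2 OR x5)  [Gödel: 1 if a≤b else b] with a=1.00, b=0.84 → 0.84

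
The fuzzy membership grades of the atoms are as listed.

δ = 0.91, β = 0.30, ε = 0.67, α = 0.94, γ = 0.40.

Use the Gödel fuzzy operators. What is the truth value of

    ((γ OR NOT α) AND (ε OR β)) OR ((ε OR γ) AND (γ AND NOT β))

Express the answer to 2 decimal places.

NOT α = 1 − 0.94 = 0.06
γ OR NOT α = max(a, b) on (0.40, 0.06) = 0.40
ε OR β = max(a, b) on (0.67, 0.30) = 0.67
(γ OR NOT α) AND (ε OR β) = min(a, b) on (0.40, 0.67) = 0.40
ε OR γ = max(a, b) on (0.67, 0.40) = 0.67
NOT β = 1 − 0.30 = 0.70
γ AND NOT β = min(a, b) on (0.40, 0.70) = 0.40
(ε OR γ) AND (γ AND NOT β) = min(a, b) on (0.67, 0.40) = 0.40
((γ OR NOT α) AND (ε OR β)) OR ((ε OR γ) AND (γ AND NOT β)) = max(a, b) on (0.40, 0.40) = 0.40

0.40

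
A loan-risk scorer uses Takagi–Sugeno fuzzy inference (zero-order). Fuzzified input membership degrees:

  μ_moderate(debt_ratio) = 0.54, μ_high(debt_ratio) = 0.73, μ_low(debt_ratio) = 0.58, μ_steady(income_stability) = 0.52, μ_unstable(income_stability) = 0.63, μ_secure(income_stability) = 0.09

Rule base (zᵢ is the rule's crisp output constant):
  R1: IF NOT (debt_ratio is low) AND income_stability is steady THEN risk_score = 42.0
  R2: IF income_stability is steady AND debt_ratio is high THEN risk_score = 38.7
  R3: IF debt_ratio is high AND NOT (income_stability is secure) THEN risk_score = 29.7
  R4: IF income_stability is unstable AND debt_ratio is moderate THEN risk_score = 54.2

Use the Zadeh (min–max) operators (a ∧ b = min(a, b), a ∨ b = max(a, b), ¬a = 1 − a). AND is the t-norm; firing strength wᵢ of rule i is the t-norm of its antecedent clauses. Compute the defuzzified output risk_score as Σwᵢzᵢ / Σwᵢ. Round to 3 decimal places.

40.142

R1 (z=42.0): ¬low=1−0.58=0.42, steady=0.52; AND[min(a, b)] → w = 0.42
R2 (z=38.7): steady=0.52, high=0.73; AND[min(a, b)] → w = 0.52
R3 (z=29.7): high=0.73, ¬secure=1−0.09=0.91; AND[min(a, b)] → w = 0.73
R4 (z=54.2): unstable=0.63, moderate=0.54; AND[min(a, b)] → w = 0.54
Weighted average = (0.42·42.0 + 0.52·38.7 + 0.73·29.7 + 0.54·54.2) / (0.42 + 0.52 + 0.73 + 0.54)
  = 88.7130 / 2.2100 = 40.142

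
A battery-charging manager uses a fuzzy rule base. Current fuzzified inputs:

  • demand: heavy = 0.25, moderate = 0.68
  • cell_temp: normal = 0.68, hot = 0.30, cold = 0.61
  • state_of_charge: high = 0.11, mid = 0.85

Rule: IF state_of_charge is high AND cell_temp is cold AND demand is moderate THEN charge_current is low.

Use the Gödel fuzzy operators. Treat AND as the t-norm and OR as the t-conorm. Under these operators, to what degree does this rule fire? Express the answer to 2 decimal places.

0.11

firing strength: high=0.11, cold=0.61, moderate=0.68; AND[min(a, b)] → w = 0.11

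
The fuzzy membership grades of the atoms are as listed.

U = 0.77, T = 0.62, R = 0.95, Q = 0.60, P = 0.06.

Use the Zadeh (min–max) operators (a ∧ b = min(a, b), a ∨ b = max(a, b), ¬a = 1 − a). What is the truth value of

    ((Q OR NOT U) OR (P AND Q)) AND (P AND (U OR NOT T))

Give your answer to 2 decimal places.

0.06

NOT U = 1 − 0.77 = 0.23
Q OR NOT U = max(a, b) on (0.60, 0.23) = 0.60
P AND Q = min(a, b) on (0.06, 0.60) = 0.06
(Q OR NOT U) OR (P AND Q) = max(a, b) on (0.60, 0.06) = 0.60
NOT T = 1 − 0.62 = 0.38
U OR NOT T = max(a, b) on (0.77, 0.38) = 0.77
P AND (U OR NOT T) = min(a, b) on (0.06, 0.77) = 0.06
((Q OR NOT U) OR (P AND Q)) AND (P AND (U OR NOT T)) = min(a, b) on (0.60, 0.06) = 0.06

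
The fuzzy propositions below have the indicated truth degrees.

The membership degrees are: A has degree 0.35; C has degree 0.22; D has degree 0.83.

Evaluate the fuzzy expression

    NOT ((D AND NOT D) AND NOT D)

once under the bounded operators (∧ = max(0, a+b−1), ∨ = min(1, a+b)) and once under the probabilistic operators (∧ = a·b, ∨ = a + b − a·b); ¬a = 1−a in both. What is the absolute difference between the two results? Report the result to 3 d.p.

0.024

Under bounded:
  NOT D = 1 − 0.83 = 0.17
  D AND NOT D = max(0, a+b−1) on (0.83, 0.17) = 0.00
  NOT D = 1 − 0.83 = 0.17
  (D AND NOT D) AND NOT D = max(0, a+b−1) on (0.00, 0.17) = 0.00
  NOT ((D AND NOT D) AND NOT D) = 1 − 0.00 = 1.00
  → value = 1.0000
Under probabilistic:
  NOT D = 1 − 0.8300 = 0.1700
  D AND NOT D = a·b on (0.8300, 0.1700) = 0.1411
  NOT D = 1 − 0.8300 = 0.1700
  (D AND NOT D) AND NOT D = a·b on (0.1411, 0.1700) = 0.0240
  NOT ((D AND NOT D) AND NOT D) = 1 − 0.0240 = 0.9760
  → value = 0.9760
|1.0000 − 0.9760| = 0.024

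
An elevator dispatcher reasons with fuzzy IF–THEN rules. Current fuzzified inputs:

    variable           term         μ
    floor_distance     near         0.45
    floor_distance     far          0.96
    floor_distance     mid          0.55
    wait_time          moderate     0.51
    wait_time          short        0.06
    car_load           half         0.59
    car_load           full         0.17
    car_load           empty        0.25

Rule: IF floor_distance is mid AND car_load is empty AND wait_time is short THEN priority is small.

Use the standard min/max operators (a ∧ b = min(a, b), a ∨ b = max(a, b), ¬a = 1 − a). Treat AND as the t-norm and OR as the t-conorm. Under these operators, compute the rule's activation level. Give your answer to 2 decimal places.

0.06

firing strength: mid=0.55, empty=0.25, short=0.06; AND[min(a, b)] → w = 0.06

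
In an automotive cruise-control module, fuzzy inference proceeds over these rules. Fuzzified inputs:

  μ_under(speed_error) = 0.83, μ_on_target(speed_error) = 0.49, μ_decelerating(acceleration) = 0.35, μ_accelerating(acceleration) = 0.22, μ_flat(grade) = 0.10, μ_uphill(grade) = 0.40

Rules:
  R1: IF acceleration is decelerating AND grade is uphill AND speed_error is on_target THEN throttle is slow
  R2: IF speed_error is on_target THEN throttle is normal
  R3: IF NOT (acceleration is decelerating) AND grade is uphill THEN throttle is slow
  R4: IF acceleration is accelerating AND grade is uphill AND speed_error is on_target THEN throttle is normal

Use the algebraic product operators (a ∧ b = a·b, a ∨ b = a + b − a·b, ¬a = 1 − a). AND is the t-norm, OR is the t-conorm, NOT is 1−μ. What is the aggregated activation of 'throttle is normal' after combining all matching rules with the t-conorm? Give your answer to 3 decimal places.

0.512

R1: decelerating=0.35, uphill=0.40, on_target=0.49; AND[a·b] → w = 0.0686
R2: on_target=0.49 → w = 0.4900
R3: ¬decelerating=1−0.35=0.65, uphill=0.40; AND[a·b] → w = 0.2600
R4: accelerating=0.22, uphill=0.40, on_target=0.49; AND[a·b] → w = 0.0431
Rules with consequent 'normal': {R2, R4} → strengths 0.4900, 0.0431
Aggregate via t-conorm [a + b − a·b]: 0.5120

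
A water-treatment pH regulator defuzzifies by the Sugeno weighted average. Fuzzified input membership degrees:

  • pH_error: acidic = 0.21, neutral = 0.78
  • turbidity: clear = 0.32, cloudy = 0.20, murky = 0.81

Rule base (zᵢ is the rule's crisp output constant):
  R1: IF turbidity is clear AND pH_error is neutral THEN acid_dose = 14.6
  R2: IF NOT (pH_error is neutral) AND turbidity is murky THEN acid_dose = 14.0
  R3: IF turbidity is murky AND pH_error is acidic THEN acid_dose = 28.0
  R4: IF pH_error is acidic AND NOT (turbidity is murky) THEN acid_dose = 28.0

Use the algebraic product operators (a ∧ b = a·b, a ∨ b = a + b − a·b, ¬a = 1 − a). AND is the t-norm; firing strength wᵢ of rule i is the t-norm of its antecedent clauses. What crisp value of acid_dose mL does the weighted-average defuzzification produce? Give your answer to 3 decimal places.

R1 (z=14.6): clear=0.32, neutral=0.78; AND[a·b] → w = 0.2496
R2 (z=14.0): ¬neutral=1−0.78=0.22, murky=0.81; AND[a·b] → w = 0.1782
R3 (z=28.0): murky=0.81, acidic=0.21; AND[a·b] → w = 0.1701
R4 (z=28.0): acidic=0.21, ¬murky=1−0.81=0.19; AND[a·b] → w = 0.0399
Weighted average = (0.2496·14.6 + 0.1782·14.0 + 0.1701·28.0 + 0.0399·28.0) / (0.2496 + 0.1782 + 0.1701 + 0.0399)
  = 12.0190 / 0.6378 = 18.844

18.844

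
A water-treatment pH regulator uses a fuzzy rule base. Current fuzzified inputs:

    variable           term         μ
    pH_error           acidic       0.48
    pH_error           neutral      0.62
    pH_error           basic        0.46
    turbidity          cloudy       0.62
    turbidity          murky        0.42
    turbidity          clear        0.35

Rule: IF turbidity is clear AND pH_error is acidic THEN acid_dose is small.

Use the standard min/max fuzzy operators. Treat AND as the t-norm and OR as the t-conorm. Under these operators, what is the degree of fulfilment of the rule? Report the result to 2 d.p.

0.35

firing strength: clear=0.35, acidic=0.48; AND[min(a, b)] → w = 0.35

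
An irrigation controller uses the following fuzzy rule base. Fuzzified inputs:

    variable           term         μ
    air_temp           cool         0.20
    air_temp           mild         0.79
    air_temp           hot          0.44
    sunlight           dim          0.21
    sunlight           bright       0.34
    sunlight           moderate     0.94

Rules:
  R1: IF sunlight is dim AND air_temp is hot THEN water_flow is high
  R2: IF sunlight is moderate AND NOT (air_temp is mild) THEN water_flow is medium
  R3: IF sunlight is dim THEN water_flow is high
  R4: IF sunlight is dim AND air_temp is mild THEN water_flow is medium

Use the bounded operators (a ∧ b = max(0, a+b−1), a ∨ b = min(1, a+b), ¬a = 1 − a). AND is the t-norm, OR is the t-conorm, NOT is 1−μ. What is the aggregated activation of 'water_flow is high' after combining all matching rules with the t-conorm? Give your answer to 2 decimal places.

R1: dim=0.21, hot=0.44; AND[max(0, a+b−1)] → w = 0.00
R2: moderate=0.94, ¬mild=1−0.79=0.21; AND[max(0, a+b−1)] → w = 0.15
R3: dim=0.21 → w = 0.21
R4: dim=0.21, mild=0.79; AND[max(0, a+b−1)] → w = 0.00
Rules with consequent 'high': {R1, R3} → strengths 0.00, 0.21
Aggregate via t-conorm [min(1, a+b)]: 0.21

0.21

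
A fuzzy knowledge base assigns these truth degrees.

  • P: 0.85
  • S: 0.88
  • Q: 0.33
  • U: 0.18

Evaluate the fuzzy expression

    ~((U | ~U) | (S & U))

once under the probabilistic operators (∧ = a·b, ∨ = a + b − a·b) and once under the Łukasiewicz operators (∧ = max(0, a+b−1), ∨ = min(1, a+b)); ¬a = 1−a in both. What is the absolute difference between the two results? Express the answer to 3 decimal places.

Under probabilistic:
  ~U = 1 − 0.1800 = 0.8200
  U | ~U = a + b − a·b on (0.1800, 0.8200) = 0.8524
  S & U = a·b on (0.8800, 0.1800) = 0.1584
  (U | ~U) | (S & U) = a + b − a·b on (0.8524, 0.1584) = 0.8758
  ~((U | ~U) | (S & U)) = 1 − 0.8758 = 0.1242
  → value = 0.1242
Under Łukasiewicz:
  ~U = 1 − 0.18 = 0.82
  U | ~U = min(1, a+b) on (0.18, 0.82) = 1.00
  S & U = max(0, a+b−1) on (0.88, 0.18) = 0.06
  (U | ~U) | (S & U) = min(1, a+b) on (1.00, 0.06) = 1.00
  ~((U | ~U) | (S & U)) = 1 − 1.00 = 0.00
  → value = 0.0000
|0.1242 − 0.0000| = 0.124

0.124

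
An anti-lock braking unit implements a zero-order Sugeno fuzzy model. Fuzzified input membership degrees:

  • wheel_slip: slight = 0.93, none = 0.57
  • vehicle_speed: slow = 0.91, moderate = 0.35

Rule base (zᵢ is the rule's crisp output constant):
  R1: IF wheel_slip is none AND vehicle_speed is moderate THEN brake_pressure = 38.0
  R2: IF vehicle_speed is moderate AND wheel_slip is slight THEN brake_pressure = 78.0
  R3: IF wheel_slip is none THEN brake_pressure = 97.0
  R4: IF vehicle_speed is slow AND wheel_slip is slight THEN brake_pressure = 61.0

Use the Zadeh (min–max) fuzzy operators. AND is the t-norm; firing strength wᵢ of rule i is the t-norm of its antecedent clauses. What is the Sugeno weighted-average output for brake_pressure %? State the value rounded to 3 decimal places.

69.450

R1 (z=38.0): none=0.57, moderate=0.35; AND[min(a, b)] → w = 0.35
R2 (z=78.0): moderate=0.35, slight=0.93; AND[min(a, b)] → w = 0.35
R3 (z=97.0): none=0.57 → w = 0.57
R4 (z=61.0): slow=0.91, slight=0.93; AND[min(a, b)] → w = 0.91
Weighted average = (0.35·38.0 + 0.35·78.0 + 0.57·97.0 + 0.91·61.0) / (0.35 + 0.35 + 0.57 + 0.91)
  = 151.4000 / 2.1800 = 69.450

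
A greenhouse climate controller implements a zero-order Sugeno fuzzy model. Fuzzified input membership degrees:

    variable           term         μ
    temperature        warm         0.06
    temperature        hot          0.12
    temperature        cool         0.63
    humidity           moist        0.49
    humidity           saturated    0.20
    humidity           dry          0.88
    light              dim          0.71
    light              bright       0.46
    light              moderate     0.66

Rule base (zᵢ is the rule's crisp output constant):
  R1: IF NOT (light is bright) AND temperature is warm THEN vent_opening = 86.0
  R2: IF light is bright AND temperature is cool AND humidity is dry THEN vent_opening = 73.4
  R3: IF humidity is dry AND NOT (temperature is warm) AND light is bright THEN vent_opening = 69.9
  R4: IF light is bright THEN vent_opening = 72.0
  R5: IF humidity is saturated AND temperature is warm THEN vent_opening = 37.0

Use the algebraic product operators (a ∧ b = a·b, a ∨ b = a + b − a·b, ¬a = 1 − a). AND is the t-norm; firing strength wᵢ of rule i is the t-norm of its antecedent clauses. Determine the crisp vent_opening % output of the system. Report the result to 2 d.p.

71.64

R1 (z=86.0): ¬bright=1−0.46=0.54, warm=0.06; AND[a·b] → w = 0.0324
R2 (z=73.4): bright=0.46, cool=0.63, dry=0.88; AND[a·b] → w = 0.2550
R3 (z=69.9): dry=0.88, ¬warm=1−0.06=0.94, bright=0.46; AND[a·b] → w = 0.3805
R4 (z=72.0): bright=0.46 → w = 0.4600
R5 (z=37.0): saturated=0.20, warm=0.06; AND[a·b] → w = 0.0120
Weighted average = (0.0324·86.0 + 0.2550·73.4 + 0.3805·69.9 + 0.4600·72.0 + 0.0120·37.0) / (0.0324 + 0.2550 + 0.3805 + 0.4600 + 0.0120)
  = 81.6670 / 1.1399 = 71.64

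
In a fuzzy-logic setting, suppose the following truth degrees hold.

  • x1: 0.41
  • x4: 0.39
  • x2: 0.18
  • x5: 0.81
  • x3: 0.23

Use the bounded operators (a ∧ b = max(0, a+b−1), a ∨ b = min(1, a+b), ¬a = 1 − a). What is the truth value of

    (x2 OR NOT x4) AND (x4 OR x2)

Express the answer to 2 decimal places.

0.36

NOT x4 = 1 − 0.39 = 0.61
x2 OR NOT x4 = min(1, a+b) on (0.18, 0.61) = 0.79
x4 OR x2 = min(1, a+b) on (0.39, 0.18) = 0.57
(x2 OR NOT x4) AND (x4 OR x2) = max(0, a+b−1) on (0.79, 0.57) = 0.36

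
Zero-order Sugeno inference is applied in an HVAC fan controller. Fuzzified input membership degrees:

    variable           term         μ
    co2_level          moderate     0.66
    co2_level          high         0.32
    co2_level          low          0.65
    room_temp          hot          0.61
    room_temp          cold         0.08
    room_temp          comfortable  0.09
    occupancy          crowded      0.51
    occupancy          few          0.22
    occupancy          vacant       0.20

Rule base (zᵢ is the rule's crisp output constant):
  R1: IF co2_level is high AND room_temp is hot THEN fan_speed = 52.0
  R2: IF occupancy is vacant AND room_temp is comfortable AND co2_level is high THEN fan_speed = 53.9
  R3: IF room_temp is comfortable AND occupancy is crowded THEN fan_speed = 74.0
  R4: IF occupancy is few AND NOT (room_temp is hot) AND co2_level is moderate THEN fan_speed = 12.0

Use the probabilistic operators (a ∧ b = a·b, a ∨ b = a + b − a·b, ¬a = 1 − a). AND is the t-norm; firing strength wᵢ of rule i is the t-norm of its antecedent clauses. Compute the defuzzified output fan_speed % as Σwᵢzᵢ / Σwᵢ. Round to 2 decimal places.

47.90

R1 (z=52.0): high=0.32, hot=0.61; AND[a·b] → w = 0.1952
R2 (z=53.9): vacant=0.20, comfortable=0.09, high=0.32; AND[a·b] → w = 0.0058
R3 (z=74.0): comfortable=0.09, crowded=0.51; AND[a·b] → w = 0.0459
R4 (z=12.0): few=0.22, ¬hot=1−0.61=0.39, moderate=0.66; AND[a·b] → w = 0.0566
Weighted average = (0.1952·52.0 + 0.0058·53.9 + 0.0459·74.0 + 0.0566·12.0) / (0.1952 + 0.0058 + 0.0459 + 0.0566)
  = 14.5370 / 0.3035 = 47.90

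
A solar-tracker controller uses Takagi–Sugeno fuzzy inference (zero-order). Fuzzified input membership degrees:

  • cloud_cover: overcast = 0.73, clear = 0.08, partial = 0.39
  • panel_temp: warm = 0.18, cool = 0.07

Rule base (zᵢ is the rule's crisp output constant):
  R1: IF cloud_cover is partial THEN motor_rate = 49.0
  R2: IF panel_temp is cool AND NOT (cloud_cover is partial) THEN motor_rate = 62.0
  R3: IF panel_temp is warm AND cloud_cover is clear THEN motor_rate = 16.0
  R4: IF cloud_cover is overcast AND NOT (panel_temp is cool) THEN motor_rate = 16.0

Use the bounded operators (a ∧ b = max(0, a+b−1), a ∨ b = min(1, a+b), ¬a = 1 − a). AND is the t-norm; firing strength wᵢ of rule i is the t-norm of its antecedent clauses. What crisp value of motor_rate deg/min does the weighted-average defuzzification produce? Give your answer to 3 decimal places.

R1 (z=49.0): partial=0.39 → w = 0.39
R2 (z=62.0): cool=0.07, ¬partial=1−0.39=0.61; AND[max(0, a+b−1)] → w = 0.00
R3 (z=16.0): warm=0.18, clear=0.08; AND[max(0, a+b−1)] → w = 0.00
R4 (z=16.0): overcast=0.73, ¬cool=1−0.07=0.93; AND[max(0, a+b−1)] → w = 0.66
Weighted average = (0.39·49.0 + 0.00·62.0 + 0.00·16.0 + 0.66·16.0) / (0.39 + 0.00 + 0.00 + 0.66)
  = 29.6700 / 1.0500 = 28.257

28.257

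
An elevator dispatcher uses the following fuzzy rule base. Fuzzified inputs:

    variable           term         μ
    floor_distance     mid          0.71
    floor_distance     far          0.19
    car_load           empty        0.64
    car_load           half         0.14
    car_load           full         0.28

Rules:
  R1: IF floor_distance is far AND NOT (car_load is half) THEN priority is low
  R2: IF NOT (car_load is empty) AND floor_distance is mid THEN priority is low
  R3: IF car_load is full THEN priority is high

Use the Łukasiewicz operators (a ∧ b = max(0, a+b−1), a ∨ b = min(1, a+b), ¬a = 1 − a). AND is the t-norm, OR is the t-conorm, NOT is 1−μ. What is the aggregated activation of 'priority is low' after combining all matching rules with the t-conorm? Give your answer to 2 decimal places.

R1: far=0.19, ¬half=1−0.14=0.86; AND[max(0, a+b−1)] → w = 0.05
R2: ¬empty=1−0.64=0.36, mid=0.71; AND[max(0, a+b−1)] → w = 0.07
R3: full=0.28 → w = 0.28
Rules with consequent 'low': {R1, R2} → strengths 0.05, 0.07
Aggregate via t-conorm [min(1, a+b)]: 0.12

0.12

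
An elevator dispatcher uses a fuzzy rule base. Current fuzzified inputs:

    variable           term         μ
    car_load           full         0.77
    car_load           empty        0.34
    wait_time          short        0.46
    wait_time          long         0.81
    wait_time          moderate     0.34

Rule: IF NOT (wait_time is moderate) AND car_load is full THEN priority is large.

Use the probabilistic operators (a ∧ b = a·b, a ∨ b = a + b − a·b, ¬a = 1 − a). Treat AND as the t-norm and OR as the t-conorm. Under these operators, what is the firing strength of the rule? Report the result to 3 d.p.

0.508

firing strength: ¬moderate=1−0.34=0.66, full=0.77; AND[a·b] → w = 0.5082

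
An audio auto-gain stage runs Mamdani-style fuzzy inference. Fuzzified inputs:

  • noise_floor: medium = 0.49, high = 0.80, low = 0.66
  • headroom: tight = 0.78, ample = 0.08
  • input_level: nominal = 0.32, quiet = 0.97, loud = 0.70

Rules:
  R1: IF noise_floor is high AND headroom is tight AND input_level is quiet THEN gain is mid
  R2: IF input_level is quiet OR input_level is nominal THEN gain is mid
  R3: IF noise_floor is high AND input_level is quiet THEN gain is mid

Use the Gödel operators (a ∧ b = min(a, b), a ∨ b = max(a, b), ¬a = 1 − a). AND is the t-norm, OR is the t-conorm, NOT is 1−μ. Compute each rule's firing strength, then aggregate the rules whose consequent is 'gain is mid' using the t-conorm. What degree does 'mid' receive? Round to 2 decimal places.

0.97

R1: high=0.80, tight=0.78, quiet=0.97; AND[min(a, b)] → w = 0.78
R2: quiet=0.97, nominal=0.32; OR[max(a, b)] → w = 0.97
R3: high=0.80, quiet=0.97; AND[min(a, b)] → w = 0.80
Rules with consequent 'mid': {R1, R2, R3} → strengths 0.78, 0.97, 0.80
Aggregate via t-conorm [max(a, b)]: 0.97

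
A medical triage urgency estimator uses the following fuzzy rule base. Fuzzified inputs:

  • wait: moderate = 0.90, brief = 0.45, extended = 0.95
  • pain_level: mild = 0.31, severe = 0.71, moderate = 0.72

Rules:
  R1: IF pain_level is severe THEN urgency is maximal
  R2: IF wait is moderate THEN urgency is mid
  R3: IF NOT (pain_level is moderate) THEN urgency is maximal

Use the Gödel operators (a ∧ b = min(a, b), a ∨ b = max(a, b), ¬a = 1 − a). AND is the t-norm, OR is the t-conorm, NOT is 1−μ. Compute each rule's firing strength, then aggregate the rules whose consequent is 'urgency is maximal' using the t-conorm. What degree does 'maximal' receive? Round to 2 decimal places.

R1: severe=0.71 → w = 0.71
R2: moderate=0.90 → w = 0.90
R3: ¬moderate=1−0.72=0.28 → w = 0.28
Rules with consequent 'maximal': {R1, R3} → strengths 0.71, 0.28
Aggregate via t-conorm [max(a, b)]: 0.71

0.71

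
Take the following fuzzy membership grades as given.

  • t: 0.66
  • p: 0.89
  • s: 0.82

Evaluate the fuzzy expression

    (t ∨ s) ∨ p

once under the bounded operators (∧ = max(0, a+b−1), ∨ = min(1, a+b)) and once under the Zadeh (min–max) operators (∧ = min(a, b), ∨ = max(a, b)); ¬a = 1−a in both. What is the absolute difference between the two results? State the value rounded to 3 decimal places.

0.110

Under bounded:
  t ∨ s = min(1, a+b) on (0.66, 0.82) = 1.00
  (t ∨ s) ∨ p = min(1, a+b) on (1.00, 0.89) = 1.00
  → value = 1.0000
Under Zadeh (min–max):
  t ∨ s = max(a, b) on (0.66, 0.82) = 0.82
  (t ∨ s) ∨ p = max(a, b) on (0.82, 0.89) = 0.89
  → value = 0.8900
|1.0000 − 0.8900| = 0.110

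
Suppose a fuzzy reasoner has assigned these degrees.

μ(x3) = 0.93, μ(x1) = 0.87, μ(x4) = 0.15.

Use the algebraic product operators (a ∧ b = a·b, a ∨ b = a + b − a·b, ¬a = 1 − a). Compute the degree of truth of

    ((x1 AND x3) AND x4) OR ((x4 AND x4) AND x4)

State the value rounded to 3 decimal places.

0.124

x1 AND x3 = a·b on (0.8700, 0.9300) = 0.8091
(x1 AND x3) AND x4 = a·b on (0.8091, 0.1500) = 0.1214
x4 AND x4 = a·b on (0.1500, 0.1500) = 0.0225
(x4 AND x4) AND x4 = a·b on (0.0225, 0.1500) = 0.0034
((x1 AND x3) AND x4) OR ((x4 AND x4) AND x4) = a + b − a·b on (0.1214, 0.0034) = 0.1243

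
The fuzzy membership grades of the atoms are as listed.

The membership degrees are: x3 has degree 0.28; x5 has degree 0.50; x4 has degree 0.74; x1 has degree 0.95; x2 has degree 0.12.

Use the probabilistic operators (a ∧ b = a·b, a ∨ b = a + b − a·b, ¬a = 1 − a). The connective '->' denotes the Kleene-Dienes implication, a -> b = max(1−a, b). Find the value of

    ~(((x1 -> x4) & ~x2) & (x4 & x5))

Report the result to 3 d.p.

0.759

x1 -> x4  [Kleene-Dienes: max(1−a, b)] with a=0.9500, b=0.7400 → 0.7400
~x2 = 1 − 0.1200 = 0.8800
(x1 -> x4) & ~x2 = a·b on (0.7400, 0.8800) = 0.6512
x4 & x5 = a·b on (0.7400, 0.5000) = 0.3700
((x1 -> x4) & ~x2) & (x4 & x5) = a·b on (0.6512, 0.3700) = 0.2409
~(((x1 -> x4) & ~x2) & (x4 & x5)) = 1 − 0.2409 = 0.7591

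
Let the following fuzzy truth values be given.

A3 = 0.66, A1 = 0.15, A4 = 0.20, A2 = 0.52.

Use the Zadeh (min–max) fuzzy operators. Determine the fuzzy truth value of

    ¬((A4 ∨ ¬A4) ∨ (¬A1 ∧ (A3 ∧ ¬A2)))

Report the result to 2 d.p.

¬A4 = 1 − 0.20 = 0.80
A4 ∨ ¬A4 = max(a, b) on (0.20, 0.80) = 0.80
¬A1 = 1 − 0.15 = 0.85
¬A2 = 1 − 0.52 = 0.48
A3 ∧ ¬A2 = min(a, b) on (0.66, 0.48) = 0.48
¬A1 ∧ (A3 ∧ ¬A2) = min(a, b) on (0.85, 0.48) = 0.48
(A4 ∨ ¬A4) ∨ (¬A1 ∧ (A3 ∧ ¬A2)) = max(a, b) on (0.80, 0.48) = 0.80
¬((A4 ∨ ¬A4) ∨ (¬A1 ∧ (A3 ∧ ¬A2))) = 1 − 0.80 = 0.20

0.20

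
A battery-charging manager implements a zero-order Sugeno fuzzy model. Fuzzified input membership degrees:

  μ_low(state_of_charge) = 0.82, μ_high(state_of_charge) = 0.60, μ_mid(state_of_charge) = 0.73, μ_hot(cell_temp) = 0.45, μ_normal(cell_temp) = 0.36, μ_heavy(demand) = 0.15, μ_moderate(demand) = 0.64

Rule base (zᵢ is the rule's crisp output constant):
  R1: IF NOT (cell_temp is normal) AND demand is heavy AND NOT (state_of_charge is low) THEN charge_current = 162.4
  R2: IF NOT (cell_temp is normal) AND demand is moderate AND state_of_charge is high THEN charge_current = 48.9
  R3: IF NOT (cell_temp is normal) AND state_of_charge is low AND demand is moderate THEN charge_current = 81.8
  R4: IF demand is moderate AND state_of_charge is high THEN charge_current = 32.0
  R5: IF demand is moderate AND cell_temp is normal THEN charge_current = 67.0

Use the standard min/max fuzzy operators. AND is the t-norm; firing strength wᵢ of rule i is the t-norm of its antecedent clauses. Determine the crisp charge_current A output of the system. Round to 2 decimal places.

R1 (z=162.4): ¬normal=1−0.36=0.64, heavy=0.15, ¬low=1−0.82=0.18; AND[min(a, b)] → w = 0.15
R2 (z=48.9): ¬normal=1−0.36=0.64, moderate=0.64, high=0.60; AND[min(a, b)] → w = 0.60
R3 (z=81.8): ¬normal=1−0.36=0.64, low=0.82, moderate=0.64; AND[min(a, b)] → w = 0.64
R4 (z=32.0): moderate=0.64, high=0.60; AND[min(a, b)] → w = 0.60
R5 (z=67.0): moderate=0.64, normal=0.36; AND[min(a, b)] → w = 0.36
Weighted average = (0.15·162.4 + 0.60·48.9 + 0.64·81.8 + 0.60·32.0 + 0.36·67.0) / (0.15 + 0.60 + 0.64 + 0.60 + 0.36)
  = 149.3720 / 2.3500 = 63.56

63.56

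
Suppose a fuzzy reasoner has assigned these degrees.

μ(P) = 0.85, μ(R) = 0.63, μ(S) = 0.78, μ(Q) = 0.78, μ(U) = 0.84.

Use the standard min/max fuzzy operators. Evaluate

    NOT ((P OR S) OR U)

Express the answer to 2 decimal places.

0.15

P OR S = max(a, b) on (0.85, 0.78) = 0.85
(P OR S) OR U = max(a, b) on (0.85, 0.84) = 0.85
NOT ((P OR S) OR U) = 1 − 0.85 = 0.15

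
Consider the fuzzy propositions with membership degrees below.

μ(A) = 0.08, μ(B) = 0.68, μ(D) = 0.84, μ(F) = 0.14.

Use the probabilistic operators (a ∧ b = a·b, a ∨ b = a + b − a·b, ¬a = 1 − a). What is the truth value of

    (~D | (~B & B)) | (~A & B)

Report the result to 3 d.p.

0.754

~D = 1 − 0.8400 = 0.1600
~B = 1 − 0.6800 = 0.3200
~B & B = a·b on (0.3200, 0.6800) = 0.2176
~D | (~B & B) = a + b − a·b on (0.1600, 0.2176) = 0.3428
~A = 1 − 0.0800 = 0.9200
~A & B = a·b on (0.9200, 0.6800) = 0.6256
(~D | (~B & B)) | (~A & B) = a + b − a·b on (0.3428, 0.6256) = 0.7539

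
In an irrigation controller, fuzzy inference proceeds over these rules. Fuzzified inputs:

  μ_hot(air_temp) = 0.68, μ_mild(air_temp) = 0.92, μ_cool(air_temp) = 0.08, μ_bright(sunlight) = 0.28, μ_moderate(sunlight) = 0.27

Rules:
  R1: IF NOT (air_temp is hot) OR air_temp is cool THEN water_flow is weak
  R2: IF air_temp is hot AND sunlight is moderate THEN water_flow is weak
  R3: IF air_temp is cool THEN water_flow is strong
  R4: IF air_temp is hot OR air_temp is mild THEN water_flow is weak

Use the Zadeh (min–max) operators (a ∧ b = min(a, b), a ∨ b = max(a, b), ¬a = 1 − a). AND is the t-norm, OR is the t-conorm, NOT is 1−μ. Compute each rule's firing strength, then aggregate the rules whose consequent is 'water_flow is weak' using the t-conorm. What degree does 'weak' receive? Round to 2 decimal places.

0.92

R1: ¬hot=1−0.68=0.32, cool=0.08; OR[max(a, b)] → w = 0.32
R2: hot=0.68, moderate=0.27; AND[min(a, b)] → w = 0.27
R3: cool=0.08 → w = 0.08
R4: hot=0.68, mild=0.92; OR[max(a, b)] → w = 0.92
Rules with consequent 'weak': {R1, R2, R4} → strengths 0.32, 0.27, 0.92
Aggregate via t-conorm [max(a, b)]: 0.92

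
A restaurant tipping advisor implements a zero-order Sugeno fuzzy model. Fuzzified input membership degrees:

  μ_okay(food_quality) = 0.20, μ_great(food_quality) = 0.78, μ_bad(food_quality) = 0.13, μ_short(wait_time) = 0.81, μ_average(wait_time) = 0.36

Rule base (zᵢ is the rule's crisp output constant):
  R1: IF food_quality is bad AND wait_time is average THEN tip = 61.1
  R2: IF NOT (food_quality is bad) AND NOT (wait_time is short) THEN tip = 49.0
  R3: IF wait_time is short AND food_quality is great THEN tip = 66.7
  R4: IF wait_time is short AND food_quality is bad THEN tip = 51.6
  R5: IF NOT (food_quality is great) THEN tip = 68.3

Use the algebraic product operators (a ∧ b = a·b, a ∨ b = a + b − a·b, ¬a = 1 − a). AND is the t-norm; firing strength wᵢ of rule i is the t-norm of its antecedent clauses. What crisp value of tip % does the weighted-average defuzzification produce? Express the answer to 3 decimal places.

R1 (z=61.1): bad=0.13, average=0.36; AND[a·b] → w = 0.0468
R2 (z=49.0): ¬bad=1−0.13=0.87, ¬short=1−0.81=0.19; AND[a·b] → w = 0.1653
R3 (z=66.7): short=0.81, great=0.78; AND[a·b] → w = 0.6318
R4 (z=51.6): short=0.81, bad=0.13; AND[a·b] → w = 0.1053
R5 (z=68.3): ¬great=1−0.78=0.22 → w = 0.2200
Weighted average = (0.0468·61.1 + 0.1653·49.0 + 0.6318·66.7 + 0.1053·51.6 + 0.2200·68.3) / (0.0468 + 0.1653 + 0.6318 + 0.1053 + 0.2200)
  = 73.5597 / 1.1692 = 62.915

62.915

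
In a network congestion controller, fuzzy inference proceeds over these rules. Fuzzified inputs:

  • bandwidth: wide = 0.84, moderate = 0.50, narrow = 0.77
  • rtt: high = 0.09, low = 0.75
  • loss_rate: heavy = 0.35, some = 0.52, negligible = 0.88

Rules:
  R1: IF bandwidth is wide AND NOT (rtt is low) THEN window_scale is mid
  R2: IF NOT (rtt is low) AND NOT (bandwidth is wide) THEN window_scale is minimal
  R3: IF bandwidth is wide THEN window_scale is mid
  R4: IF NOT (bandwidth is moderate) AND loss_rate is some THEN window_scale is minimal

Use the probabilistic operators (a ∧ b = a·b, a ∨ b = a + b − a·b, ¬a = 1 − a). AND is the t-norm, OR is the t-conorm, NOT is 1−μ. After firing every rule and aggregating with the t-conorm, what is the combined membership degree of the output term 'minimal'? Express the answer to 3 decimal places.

R1: wide=0.84, ¬low=1−0.75=0.25; AND[a·b] → w = 0.2100
R2: ¬low=1−0.75=0.25, ¬wide=1−0.84=0.16; AND[a·b] → w = 0.0400
R3: wide=0.84 → w = 0.8400
R4: ¬moderate=1−0.50=0.50, some=0.52; AND[a·b] → w = 0.2600
Rules with consequent 'minimal': {R2, R4} → strengths 0.0400, 0.2600
Aggregate via t-conorm [a + b − a·b]: 0.2896

0.290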